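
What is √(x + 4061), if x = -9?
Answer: 2*√1013 ≈ 63.655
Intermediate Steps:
√(x + 4061) = √(-9 + 4061) = √4052 = 2*√1013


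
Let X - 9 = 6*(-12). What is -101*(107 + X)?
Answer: -4444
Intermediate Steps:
X = -63 (X = 9 + 6*(-12) = 9 - 72 = -63)
-101*(107 + X) = -101*(107 - 63) = -101*44 = -4444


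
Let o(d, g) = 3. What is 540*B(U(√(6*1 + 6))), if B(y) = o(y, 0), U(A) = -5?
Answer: 1620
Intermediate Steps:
B(y) = 3
540*B(U(√(6*1 + 6))) = 540*3 = 1620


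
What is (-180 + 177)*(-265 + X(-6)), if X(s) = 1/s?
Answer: 1591/2 ≈ 795.50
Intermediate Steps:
(-180 + 177)*(-265 + X(-6)) = (-180 + 177)*(-265 + 1/(-6)) = -3*(-265 - 1/6) = -3*(-1591/6) = 1591/2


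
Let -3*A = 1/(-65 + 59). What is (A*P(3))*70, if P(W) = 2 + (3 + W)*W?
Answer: 700/9 ≈ 77.778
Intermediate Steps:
P(W) = 2 + W*(3 + W)
A = 1/18 (A = -1/(3*(-65 + 59)) = -1/3/(-6) = -1/3*(-1/6) = 1/18 ≈ 0.055556)
(A*P(3))*70 = ((2 + 3**2 + 3*3)/18)*70 = ((2 + 9 + 9)/18)*70 = ((1/18)*20)*70 = (10/9)*70 = 700/9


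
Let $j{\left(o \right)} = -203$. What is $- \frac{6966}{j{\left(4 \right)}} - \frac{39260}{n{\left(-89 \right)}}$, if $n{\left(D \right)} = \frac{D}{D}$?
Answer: $- \frac{7962814}{203} \approx -39226.0$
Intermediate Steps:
$n{\left(D \right)} = 1$
$- \frac{6966}{j{\left(4 \right)}} - \frac{39260}{n{\left(-89 \right)}} = - \frac{6966}{-203} - \frac{39260}{1} = \left(-6966\right) \left(- \frac{1}{203}\right) - 39260 = \frac{6966}{203} - 39260 = - \frac{7962814}{203}$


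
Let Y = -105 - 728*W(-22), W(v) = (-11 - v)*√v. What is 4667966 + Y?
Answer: 4667861 - 8008*I*√22 ≈ 4.6679e+6 - 37561.0*I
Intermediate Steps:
W(v) = √v*(-11 - v)
Y = -105 - 8008*I*√22 (Y = -105 - 728*√(-22)*(-11 - 1*(-22)) = -105 - 728*I*√22*(-11 + 22) = -105 - 728*I*√22*11 = -105 - 8008*I*√22 ≈ -105.0 - 37561.0*I)
4667966 + Y = 4667966 + (-105 - 8008*I*√22) = 4667861 - 8008*I*√22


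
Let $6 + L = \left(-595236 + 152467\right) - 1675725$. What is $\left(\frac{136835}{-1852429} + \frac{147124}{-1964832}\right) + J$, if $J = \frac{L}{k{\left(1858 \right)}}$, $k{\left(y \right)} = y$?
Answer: $- \frac{963966913812196241}{845323060191528} \approx -1140.4$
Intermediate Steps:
$L = -2118500$ ($L = -6 + \left(\left(-595236 + 152467\right) - 1675725\right) = -6 - 2118494 = -2118500$)
$J = - \frac{1059250}{929}$ ($J = - \frac{2118500}{1858} = \left(-2118500\right) \frac{1}{1858} = - \frac{1059250}{929} \approx -1140.2$)
$\left(\frac{136835}{-1852429} + \frac{147124}{-1964832}\right) + J = \left(\frac{136835}{-1852429} + \frac{147124}{-1964832}\right) - \frac{1059250}{929} = \left(136835 \left(- \frac{1}{1852429}\right) + 147124 \left(- \frac{1}{1964832}\right)\right) - \frac{1059250}{929} = \left(- \frac{136835}{1852429} - \frac{36781}{491208}\right) - \frac{1059250}{929} = - \frac{135348637729}{909927944232} - \frac{1059250}{929} = - \frac{963966913812196241}{845323060191528}$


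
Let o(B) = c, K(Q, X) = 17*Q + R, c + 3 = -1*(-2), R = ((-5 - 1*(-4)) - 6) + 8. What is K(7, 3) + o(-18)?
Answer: 119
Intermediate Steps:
R = 1 (R = ((-5 + 4) - 6) + 8 = (-1 - 6) + 8 = -7 + 8 = 1)
c = -1 (c = -3 - 1*(-2) = -3 + 2 = -1)
K(Q, X) = 1 + 17*Q (K(Q, X) = 17*Q + 1 = 1 + 17*Q)
o(B) = -1
K(7, 3) + o(-18) = (1 + 17*7) - 1 = (1 + 119) - 1 = 120 - 1 = 119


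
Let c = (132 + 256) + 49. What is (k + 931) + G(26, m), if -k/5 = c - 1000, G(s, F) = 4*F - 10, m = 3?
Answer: 3748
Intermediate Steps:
G(s, F) = -10 + 4*F
c = 437 (c = 388 + 49 = 437)
k = 2815 (k = -5*(437 - 1000) = -5*(-563) = 2815)
(k + 931) + G(26, m) = (2815 + 931) + (-10 + 4*3) = 3746 + (-10 + 12) = 3746 + 2 = 3748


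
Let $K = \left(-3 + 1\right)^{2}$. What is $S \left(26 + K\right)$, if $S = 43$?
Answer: $1290$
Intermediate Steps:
$K = 4$ ($K = \left(-2\right)^{2} = 4$)
$S \left(26 + K\right) = 43 \left(26 + 4\right) = 43 \cdot 30 = 1290$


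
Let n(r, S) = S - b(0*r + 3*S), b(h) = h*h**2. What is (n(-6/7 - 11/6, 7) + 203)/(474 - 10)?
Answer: -9051/464 ≈ -19.506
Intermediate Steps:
b(h) = h**3
n(r, S) = S - 27*S**3 (n(r, S) = S - (0*r + 3*S)**3 = S - (0 + 3*S)**3 = S - (3*S)**3 = S - 27*S**3)
(n(-6/7 - 11/6, 7) + 203)/(474 - 10) = ((7 - 27*7**3) + 203)/(474 - 10) = ((7 - 27*343) + 203)/464 = ((7 - 9261) + 203)*(1/464) = (-9254 + 203)*(1/464) = -9051*1/464 = -9051/464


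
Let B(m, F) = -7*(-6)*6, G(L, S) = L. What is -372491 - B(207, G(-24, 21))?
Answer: -372743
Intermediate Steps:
B(m, F) = 252 (B(m, F) = 42*6 = 252)
-372491 - B(207, G(-24, 21)) = -372491 - 1*252 = -372491 - 252 = -372743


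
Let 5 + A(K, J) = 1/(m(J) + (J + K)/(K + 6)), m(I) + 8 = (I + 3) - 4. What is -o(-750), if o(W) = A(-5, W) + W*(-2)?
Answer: -2263429/1514 ≈ -1495.0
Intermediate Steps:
m(I) = -9 + I (m(I) = -8 + ((I + 3) - 4) = -8 + ((3 + I) - 4) = -8 + (-1 + I) = -9 + I)
A(K, J) = -5 + 1/(-9 + J + (J + K)/(6 + K)) (A(K, J) = -5 + 1/((-9 + J) + (J + K)/(K + 6)) = -5 + 1/((-9 + J) + (J + K)/(6 + K)) = -5 + 1/(-9 + J + (J + K)/(6 + K)))
o(W) = -2*W + (71 - 10*W)/(-14 + 2*W) (o(W) = (276 - 35*W + 41*(-5) - 5*W*(-5))/(-54 - 8*(-5) + 7*W + W*(-5)) + W*(-2) = (276 - 35*W - 205 + 25*W)/(-54 + 40 + 7*W - 5*W) - 2*W = (71 - 10*W)/(-14 + 2*W) - 2*W = -2*W + (71 - 10*W)/(-14 + 2*W))
-o(-750) = -(71 - 4*(-750)² + 18*(-750))/(2*(-7 - 750)) = -(71 - 4*562500 - 13500)/(2*(-757)) = -(-1)*(71 - 2250000 - 13500)/(2*757) = -(-1)*(-2263429)/(2*757) = -1*2263429/1514 = -2263429/1514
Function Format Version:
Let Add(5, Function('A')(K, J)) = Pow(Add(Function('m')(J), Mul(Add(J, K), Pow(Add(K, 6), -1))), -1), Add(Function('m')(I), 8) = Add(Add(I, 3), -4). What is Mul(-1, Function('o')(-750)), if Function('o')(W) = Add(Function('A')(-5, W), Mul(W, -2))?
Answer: Rational(-2263429, 1514) ≈ -1495.0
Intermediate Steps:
Function('m')(I) = Add(-9, I) (Function('m')(I) = Add(-8, Add(Add(I, 3), -4)) = Add(-8, Add(Add(3, I), -4)) = Add(-8, Add(-1, I)) = Add(-9, I))
Function('A')(K, J) = Add(-5, Pow(Add(-9, J, Mul(Pow(Add(6, K), -1), Add(J, K))), -1)) (Function('A')(K, J) = Add(-5, Pow(Add(Add(-9, J), Mul(Add(J, K), Pow(Add(K, 6), -1))), -1)) = Add(-5, Pow(Add(Add(-9, J), Mul(Add(J, K), Pow(Add(6, K), -1))), -1)) = Add(-5, Pow(Add(Add(-9, J), Mul(Pow(Add(6, K), -1), Add(J, K))), -1)) = Add(-5, Pow(Add(-9, J, Mul(Pow(Add(6, K), -1), Add(J, K))), -1)))
Function('o')(W) = Add(Mul(-2, W), Mul(Pow(Add(-14, Mul(2, W)), -1), Add(71, Mul(-10, W)))) (Function('o')(W) = Add(Mul(Pow(Add(-54, Mul(-8, -5), Mul(7, W), Mul(W, -5)), -1), Add(276, Mul(-35, W), Mul(41, -5), Mul(-5, W, -5))), Mul(W, -2)) = Add(Mul(Pow(Add(-54, 40, Mul(7, W), Mul(-5, W)), -1), Add(276, Mul(-35, W), -205, Mul(25, W))), Mul(-2, W)) = Add(Mul(Pow(Add(-14, Mul(2, W)), -1), Add(71, Mul(-10, W))), Mul(-2, W)) = Add(Mul(-2, W), Mul(Pow(Add(-14, Mul(2, W)), -1), Add(71, Mul(-10, W)))))
Mul(-1, Function('o')(-750)) = Mul(-1, Mul(Rational(1, 2), Pow(Add(-7, -750), -1), Add(71, Mul(-4, Pow(-750, 2)), Mul(18, -750)))) = Mul(-1, Mul(Rational(1, 2), Pow(-757, -1), Add(71, Mul(-4, 562500), -13500))) = Mul(-1, Mul(Rational(1, 2), Rational(-1, 757), Add(71, -2250000, -13500))) = Mul(-1, Mul(Rational(1, 2), Rational(-1, 757), -2263429)) = Mul(-1, Rational(2263429, 1514)) = Rational(-2263429, 1514)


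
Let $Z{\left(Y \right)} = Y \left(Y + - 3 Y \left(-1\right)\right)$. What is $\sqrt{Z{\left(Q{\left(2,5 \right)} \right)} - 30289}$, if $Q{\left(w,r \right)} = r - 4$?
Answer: $3 i \sqrt{3365} \approx 174.03 i$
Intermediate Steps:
$Q{\left(w,r \right)} = -4 + r$
$Z{\left(Y \right)} = 4 Y^{2}$ ($Z{\left(Y \right)} = Y \left(Y + 3 Y\right) = Y 4 Y = 4 Y^{2}$)
$\sqrt{Z{\left(Q{\left(2,5 \right)} \right)} - 30289} = \sqrt{4 \left(-4 + 5\right)^{2} - 30289} = \sqrt{4 \cdot 1^{2} - 30289} = \sqrt{4 \cdot 1 - 30289} = \sqrt{4 - 30289} = \sqrt{-30285} = 3 i \sqrt{3365}$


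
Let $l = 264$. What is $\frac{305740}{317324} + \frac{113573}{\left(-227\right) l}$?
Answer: $- \frac{4429262983}{4754148168} \approx -0.93166$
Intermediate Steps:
$\frac{305740}{317324} + \frac{113573}{\left(-227\right) l} = \frac{305740}{317324} + \frac{113573}{\left(-227\right) 264} = 305740 \cdot \frac{1}{317324} + \frac{113573}{-59928} = \frac{76435}{79331} + 113573 \left(- \frac{1}{59928}\right) = \frac{76435}{79331} - \frac{113573}{59928} = - \frac{4429262983}{4754148168}$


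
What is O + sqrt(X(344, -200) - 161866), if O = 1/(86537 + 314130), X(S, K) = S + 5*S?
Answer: 1/400667 + I*sqrt(159802) ≈ 2.4958e-6 + 399.75*I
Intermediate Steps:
X(S, K) = 6*S
O = 1/400667 ≈ 2.4958e-6
O + sqrt(X(344, -200) - 161866) = 1/400667 + sqrt(6*344 - 161866) = 1/400667 + sqrt(2064 - 161866) = 1/400667 + sqrt(-159802) = 1/400667 + I*sqrt(159802)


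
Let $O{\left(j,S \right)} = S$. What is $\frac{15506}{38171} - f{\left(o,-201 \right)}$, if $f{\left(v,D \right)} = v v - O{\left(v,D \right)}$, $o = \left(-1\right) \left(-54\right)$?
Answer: $- \frac{118963501}{38171} \approx -3116.6$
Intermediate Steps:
$o = 54$
$f{\left(v,D \right)} = v^{2} - D$ ($f{\left(v,D \right)} = v v - D = v^{2} - D$)
$\frac{15506}{38171} - f{\left(o,-201 \right)} = \frac{15506}{38171} - \left(54^{2} - -201\right) = 15506 \cdot \frac{1}{38171} - \left(2916 + 201\right) = \frac{15506}{38171} - 3117 = - \frac{118963501}{38171}$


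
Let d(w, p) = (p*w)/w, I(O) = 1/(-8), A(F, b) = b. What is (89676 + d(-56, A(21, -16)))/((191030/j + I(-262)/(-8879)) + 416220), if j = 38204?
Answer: 60827731825120/282378125091331 ≈ 0.21541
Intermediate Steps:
I(O) = -⅛
d(w, p) = p
(89676 + d(-56, A(21, -16)))/((191030/j + I(-262)/(-8879)) + 416220) = (89676 - 16)/((191030/38204 - ⅛/(-8879)) + 416220) = 89660/((191030*(1/38204) - ⅛*(-1/8879)) + 416220) = 89660/((95515/19102 + 1/71032) + 416220) = 89660/(3392320291/678426632 + 416220) = 89660/(282378125091331/678426632) = 89660*(678426632/282378125091331) = 60827731825120/282378125091331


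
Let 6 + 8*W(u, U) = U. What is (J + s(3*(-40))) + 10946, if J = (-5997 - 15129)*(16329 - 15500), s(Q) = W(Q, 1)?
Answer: -140020069/8 ≈ -1.7502e+7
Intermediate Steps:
W(u, U) = -¾ + U/8
s(Q) = -5/8 (s(Q) = -¾ + (⅛)*1 = -¾ + ⅛ = -5/8)
J = -17513454 (J = -21126*829 = -17513454)
(J + s(3*(-40))) + 10946 = (-17513454 - 5/8) + 10946 = -140107637/8 + 10946 = -140020069/8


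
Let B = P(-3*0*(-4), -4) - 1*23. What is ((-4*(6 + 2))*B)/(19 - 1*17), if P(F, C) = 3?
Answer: 320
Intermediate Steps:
B = -20 (B = 3 - 1*23 = 3 - 23 = -20)
((-4*(6 + 2))*B)/(19 - 1*17) = (-4*(6 + 2)*(-20))/(19 - 1*17) = (-4*8*(-20))/(19 - 17) = -32*(-20)/2 = 640*(½) = 320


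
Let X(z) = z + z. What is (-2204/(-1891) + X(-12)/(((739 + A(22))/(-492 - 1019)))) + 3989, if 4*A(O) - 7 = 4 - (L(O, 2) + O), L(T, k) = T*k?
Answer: 7387838333/1828597 ≈ 4040.2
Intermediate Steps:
X(z) = 2*z
A(O) = 11/4 - 3*O/4 (A(O) = 7/4 + (4 - (O*2 + O))/4 = 7/4 + (4 - (2*O + O))/4 = 7/4 + (4 - 3*O)/4 = 7/4 + (1 - 3*O/4) = 11/4 - 3*O/4)
(-2204/(-1891) + X(-12)/(((739 + A(22))/(-492 - 1019)))) + 3989 = (-2204/(-1891) + (2*(-12))/(((739 + (11/4 - ¾*22))/(-492 - 1019)))) + 3989 = (-2204*(-1/1891) - 24*(-1511/(739 + (11/4 - 33/2)))) + 3989 = (2204/1891 - 24*(-1511/(739 - 55/4))) + 3989 = (2204/1891 - 24/((2901/4)*(-1/1511))) + 3989 = (2204/1891 - 24/(-2901/6044)) + 3989 = (2204/1891 - 24*(-6044/2901)) + 3989 = (2204/1891 + 48352/967) + 3989 = 93564900/1828597 + 3989 = 7387838333/1828597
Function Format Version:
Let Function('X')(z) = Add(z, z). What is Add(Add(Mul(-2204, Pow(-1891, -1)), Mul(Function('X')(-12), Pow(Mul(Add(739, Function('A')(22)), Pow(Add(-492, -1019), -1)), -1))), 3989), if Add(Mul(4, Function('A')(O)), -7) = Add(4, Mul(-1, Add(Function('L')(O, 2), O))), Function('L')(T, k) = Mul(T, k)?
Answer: Rational(7387838333, 1828597) ≈ 4040.2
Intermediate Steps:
Function('X')(z) = Mul(2, z)
Function('A')(O) = Add(Rational(11, 4), Mul(Rational(-3, 4), O)) (Function('A')(O) = Add(Rational(7, 4), Mul(Rational(1, 4), Add(4, Mul(-1, Add(Mul(O, 2), O))))) = Add(Rational(7, 4), Mul(Rational(1, 4), Add(4, Mul(-1, Add(Mul(2, O), O))))) = Add(Rational(7, 4), Mul(Rational(1, 4), Add(4, Mul(-1, Mul(3, O))))) = Add(Rational(7, 4), Mul(Rational(1, 4), Add(4, Mul(-3, O)))) = Add(Rational(7, 4), Add(1, Mul(Rational(-3, 4), O))) = Add(Rational(11, 4), Mul(Rational(-3, 4), O)))
Add(Add(Mul(-2204, Pow(-1891, -1)), Mul(Function('X')(-12), Pow(Mul(Add(739, Function('A')(22)), Pow(Add(-492, -1019), -1)), -1))), 3989) = Add(Add(Mul(-2204, Pow(-1891, -1)), Mul(Mul(2, -12), Pow(Mul(Add(739, Add(Rational(11, 4), Mul(Rational(-3, 4), 22))), Pow(Add(-492, -1019), -1)), -1))), 3989) = Add(Add(Mul(-2204, Rational(-1, 1891)), Mul(-24, Pow(Mul(Add(739, Add(Rational(11, 4), Rational(-33, 2))), Pow(-1511, -1)), -1))), 3989) = Add(Add(Rational(2204, 1891), Mul(-24, Pow(Mul(Add(739, Rational(-55, 4)), Rational(-1, 1511)), -1))), 3989) = Add(Add(Rational(2204, 1891), Mul(-24, Pow(Mul(Rational(2901, 4), Rational(-1, 1511)), -1))), 3989) = Add(Add(Rational(2204, 1891), Mul(-24, Pow(Rational(-2901, 6044), -1))), 3989) = Add(Add(Rational(2204, 1891), Mul(-24, Rational(-6044, 2901))), 3989) = Add(Add(Rational(2204, 1891), Rational(48352, 967)), 3989) = Add(Rational(93564900, 1828597), 3989) = Rational(7387838333, 1828597)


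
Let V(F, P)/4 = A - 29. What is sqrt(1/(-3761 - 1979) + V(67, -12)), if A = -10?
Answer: I*sqrt(1284957835)/2870 ≈ 12.49*I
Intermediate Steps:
V(F, P) = -156 (V(F, P) = 4*(-10 - 29) = 4*(-39) = -156)
sqrt(1/(-3761 - 1979) + V(67, -12)) = sqrt(1/(-3761 - 1979) - 156) = sqrt(1/(-5740) - 156) = sqrt(-1/5740 - 156) = sqrt(-895441/5740) = I*sqrt(1284957835)/2870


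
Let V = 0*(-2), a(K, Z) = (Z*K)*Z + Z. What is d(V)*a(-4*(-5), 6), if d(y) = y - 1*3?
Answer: -2178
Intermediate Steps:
a(K, Z) = Z + K*Z² (a(K, Z) = (K*Z)*Z + Z = K*Z² + Z = Z + K*Z²)
V = 0
d(y) = -3 + y (d(y) = y - 3 = -3 + y)
d(V)*a(-4*(-5), 6) = (-3 + 0)*(6*(1 - 4*(-5)*6)) = -18*(1 + 20*6) = -18*(1 + 120) = -18*121 = -3*726 = -2178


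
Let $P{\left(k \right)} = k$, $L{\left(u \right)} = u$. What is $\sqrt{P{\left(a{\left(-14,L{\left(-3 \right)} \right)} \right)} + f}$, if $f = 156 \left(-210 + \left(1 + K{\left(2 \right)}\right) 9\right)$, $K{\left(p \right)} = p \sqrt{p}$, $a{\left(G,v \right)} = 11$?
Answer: $\sqrt{-31345 + 2808 \sqrt{2}} \approx 165.45 i$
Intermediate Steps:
$K{\left(p \right)} = p^{\frac{3}{2}}$
$f = -31356 + 2808 \sqrt{2}$ ($f = 156 \left(-210 + \left(1 + 2^{\frac{3}{2}}\right) 9\right) = 156 \left(-210 + \left(1 + 2 \sqrt{2}\right) 9\right) = 156 \left(-210 + \left(9 + 18 \sqrt{2}\right)\right) = 156 \left(-201 + 18 \sqrt{2}\right) = -31356 + 2808 \sqrt{2} \approx -27385.0$)
$\sqrt{P{\left(a{\left(-14,L{\left(-3 \right)} \right)} \right)} + f} = \sqrt{11 - \left(31356 - 2808 \sqrt{2}\right)} = \sqrt{-31345 + 2808 \sqrt{2}}$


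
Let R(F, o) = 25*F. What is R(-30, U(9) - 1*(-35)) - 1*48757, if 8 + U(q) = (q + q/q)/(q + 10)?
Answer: -49507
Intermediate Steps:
U(q) = -8 + (1 + q)/(10 + q) (U(q) = -8 + (q + q/q)/(q + 10) = -8 + (q + 1)/(10 + q) = -8 + (1 + q)/(10 + q))
R(-30, U(9) - 1*(-35)) - 1*48757 = 25*(-30) - 1*48757 = -750 - 48757 = -49507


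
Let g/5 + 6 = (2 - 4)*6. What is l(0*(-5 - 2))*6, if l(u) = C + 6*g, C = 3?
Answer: -3222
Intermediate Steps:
g = -90 (g = -30 + 5*((2 - 4)*6) = -30 + 5*(-2*6) = -30 + 5*(-12) = -30 - 60 = -90)
l(u) = -537 (l(u) = 3 + 6*(-90) = 3 - 540 = -537)
l(0*(-5 - 2))*6 = -537*6 = -3222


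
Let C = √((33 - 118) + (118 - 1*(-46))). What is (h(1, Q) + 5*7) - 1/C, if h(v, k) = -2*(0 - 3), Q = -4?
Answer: 41 - √79/79 ≈ 40.888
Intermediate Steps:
h(v, k) = 6 (h(v, k) = -2*(-3) = 6)
C = √79 (C = √(-85 + (118 + 46)) = √(-85 + 164) = √79 ≈ 8.8882)
(h(1, Q) + 5*7) - 1/C = (6 + 5*7) - 1/(√79) = (6 + 35) - √79/79 = 41 - √79/79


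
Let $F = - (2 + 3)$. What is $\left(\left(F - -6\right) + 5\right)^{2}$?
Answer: $36$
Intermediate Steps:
$F = -5$ ($F = \left(-1\right) 5 = -5$)
$\left(\left(F - -6\right) + 5\right)^{2} = \left(\left(-5 - -6\right) + 5\right)^{2} = \left(\left(-5 + 6\right) + 5\right)^{2} = \left(1 + 5\right)^{2} = 6^{2} = 36$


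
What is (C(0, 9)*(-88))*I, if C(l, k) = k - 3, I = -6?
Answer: 3168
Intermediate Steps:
C(l, k) = -3 + k
(C(0, 9)*(-88))*I = ((-3 + 9)*(-88))*(-6) = (6*(-88))*(-6) = -528*(-6) = 3168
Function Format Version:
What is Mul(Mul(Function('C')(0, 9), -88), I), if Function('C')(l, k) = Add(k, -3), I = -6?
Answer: 3168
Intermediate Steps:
Function('C')(l, k) = Add(-3, k)
Mul(Mul(Function('C')(0, 9), -88), I) = Mul(Mul(Add(-3, 9), -88), -6) = Mul(Mul(6, -88), -6) = Mul(-528, -6) = 3168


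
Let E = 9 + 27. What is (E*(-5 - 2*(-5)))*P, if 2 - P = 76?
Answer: -13320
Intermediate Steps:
E = 36
P = -74 (P = 2 - 1*76 = 2 - 76 = -74)
(E*(-5 - 2*(-5)))*P = (36*(-5 - 2*(-5)))*(-74) = (36*(-5 + 10))*(-74) = (36*5)*(-74) = 180*(-74) = -13320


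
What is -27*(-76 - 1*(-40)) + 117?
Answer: 1089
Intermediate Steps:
-27*(-76 - 1*(-40)) + 117 = -27*(-76 + 40) + 117 = -27*(-36) + 117 = 972 + 117 = 1089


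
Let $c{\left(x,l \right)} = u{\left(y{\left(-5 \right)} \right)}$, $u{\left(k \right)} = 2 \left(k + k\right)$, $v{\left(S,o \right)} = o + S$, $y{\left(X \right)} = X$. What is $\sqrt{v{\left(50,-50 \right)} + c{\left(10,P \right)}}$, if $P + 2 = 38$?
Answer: $2 i \sqrt{5} \approx 4.4721 i$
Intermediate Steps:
$v{\left(S,o \right)} = S + o$
$u{\left(k \right)} = 4 k$ ($u{\left(k \right)} = 2 \cdot 2 k = 4 k$)
$P = 36$ ($P = -2 + 38 = 36$)
$c{\left(x,l \right)} = -20$ ($c{\left(x,l \right)} = 4 \left(-5\right) = -20$)
$\sqrt{v{\left(50,-50 \right)} + c{\left(10,P \right)}} = \sqrt{\left(50 - 50\right) - 20} = \sqrt{0 - 20} = \sqrt{-20} = 2 i \sqrt{5}$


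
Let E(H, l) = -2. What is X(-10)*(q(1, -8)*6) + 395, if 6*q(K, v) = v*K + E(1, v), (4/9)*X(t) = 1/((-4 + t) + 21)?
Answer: 5485/14 ≈ 391.79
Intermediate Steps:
X(t) = 9/(4*(17 + t)) (X(t) = 9/(4*((-4 + t) + 21)) = 9/(4*(17 + t)))
q(K, v) = -1/3 + K*v/6 (q(K, v) = (v*K - 2)/6 = (K*v - 2)/6 = (-2 + K*v)/6 = -1/3 + K*v/6)
X(-10)*(q(1, -8)*6) + 395 = (9/(4*(17 - 10)))*((-1/3 + (1/6)*1*(-8))*6) + 395 = ((9/4)/7)*((-1/3 - 4/3)*6) + 395 = ((9/4)*(1/7))*(-5/3*6) + 395 = (9/28)*(-10) + 395 = -45/14 + 395 = 5485/14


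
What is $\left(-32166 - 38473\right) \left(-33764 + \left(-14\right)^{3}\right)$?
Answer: $2578888612$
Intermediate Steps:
$\left(-32166 - 38473\right) \left(-33764 + \left(-14\right)^{3}\right) = - 70639 \left(-33764 - 2744\right) = \left(-70639\right) \left(-36508\right) = 2578888612$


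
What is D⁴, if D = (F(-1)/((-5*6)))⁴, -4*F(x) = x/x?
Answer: 1/1848842588950364160000000000000000 ≈ 5.4088e-34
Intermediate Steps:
F(x) = -¼ (F(x) = -x/(4*x) = -¼*1 = -¼)
D = 1/207360000 (D = (-1/(4*((-5*6))))⁴ = (-¼/(-30))⁴ = (-¼*(-1/30))⁴ = (1/120)⁴ = 1/207360000 ≈ 4.8225e-9)
D⁴ = (1/207360000)⁴ = 1/1848842588950364160000000000000000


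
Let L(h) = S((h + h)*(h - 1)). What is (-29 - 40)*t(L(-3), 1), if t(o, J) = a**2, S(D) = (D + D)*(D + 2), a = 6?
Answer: -2484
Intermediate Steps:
S(D) = 2*D*(2 + D) (S(D) = (2*D)*(2 + D) = 2*D*(2 + D))
L(h) = 4*h*(-1 + h)*(2 + 2*h*(-1 + h)) (L(h) = 2*((h + h)*(h - 1))*(2 + (h + h)*(h - 1)) = 2*((2*h)*(-1 + h))*(2 + (2*h)*(-1 + h)) = 2*(2*h*(-1 + h))*(2 + 2*h*(-1 + h)) = 4*h*(-1 + h)*(2 + 2*h*(-1 + h)))
t(o, J) = 36 (t(o, J) = 6**2 = 36)
(-29 - 40)*t(L(-3), 1) = (-29 - 40)*36 = -69*36 = -2484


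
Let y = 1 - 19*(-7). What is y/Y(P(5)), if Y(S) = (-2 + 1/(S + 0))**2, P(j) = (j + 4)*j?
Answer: 271350/7921 ≈ 34.257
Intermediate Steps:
P(j) = j*(4 + j) (P(j) = (4 + j)*j = j*(4 + j))
y = 134 (y = 1 + 133 = 134)
Y(S) = (-2 + 1/S)**2
y/Y(P(5)) = 134/(((-1 + 2*(5*(4 + 5)))**2/(5*(4 + 5))**2)) = 134/(((-1 + 2*(5*9))**2/(5*9)**2)) = 134/(((-1 + 2*45)**2/45**2)) = 134/(((-1 + 90)**2/2025)) = 134/(((1/2025)*89**2)) = 134/(((1/2025)*7921)) = 134/(7921/2025) = 134*(2025/7921) = 271350/7921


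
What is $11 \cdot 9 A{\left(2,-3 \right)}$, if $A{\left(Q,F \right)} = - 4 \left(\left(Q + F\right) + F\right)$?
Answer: $1584$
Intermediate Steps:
$A{\left(Q,F \right)} = - 8 F - 4 Q$ ($A{\left(Q,F \right)} = - 4 \left(\left(F + Q\right) + F\right) = - 4 \left(Q + 2 F\right) = - 8 F - 4 Q$)
$11 \cdot 9 A{\left(2,-3 \right)} = 11 \cdot 9 \left(\left(-8\right) \left(-3\right) - 8\right) = 99 \left(24 - 8\right) = 99 \cdot 16 = 1584$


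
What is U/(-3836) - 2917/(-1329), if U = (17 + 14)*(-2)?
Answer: 5636005/2549022 ≈ 2.2110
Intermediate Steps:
U = -62 (U = 31*(-2) = -62)
U/(-3836) - 2917/(-1329) = -62/(-3836) - 2917/(-1329) = -62*(-1/3836) - 2917*(-1/1329) = 31/1918 + 2917/1329 = 5636005/2549022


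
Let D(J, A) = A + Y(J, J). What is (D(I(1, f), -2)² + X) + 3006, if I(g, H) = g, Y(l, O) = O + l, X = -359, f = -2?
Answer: 2647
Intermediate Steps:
D(J, A) = A + 2*J (D(J, A) = A + (J + J) = A + 2*J)
(D(I(1, f), -2)² + X) + 3006 = ((-2 + 2*1)² - 359) + 3006 = ((-2 + 2)² - 359) + 3006 = (0² - 359) + 3006 = (0 - 359) + 3006 = -359 + 3006 = 2647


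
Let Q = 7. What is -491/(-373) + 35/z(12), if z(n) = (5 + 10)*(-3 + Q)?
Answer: 8503/4476 ≈ 1.8997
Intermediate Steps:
z(n) = 60 (z(n) = (5 + 10)*(-3 + 7) = 15*4 = 60)
-491/(-373) + 35/z(12) = -491/(-373) + 35/60 = -491*(-1/373) + 35*(1/60) = 491/373 + 7/12 = 8503/4476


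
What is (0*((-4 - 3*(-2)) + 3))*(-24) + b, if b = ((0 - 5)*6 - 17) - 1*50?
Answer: -97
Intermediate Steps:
b = -97 (b = (-5*6 - 17) - 50 = (-30 - 17) - 50 = -47 - 50 = -97)
(0*((-4 - 3*(-2)) + 3))*(-24) + b = (0*((-4 - 3*(-2)) + 3))*(-24) - 97 = (0*((-4 + 6) + 3))*(-24) - 97 = (0*(2 + 3))*(-24) - 97 = (0*5)*(-24) - 97 = 0*(-24) - 97 = 0 - 97 = -97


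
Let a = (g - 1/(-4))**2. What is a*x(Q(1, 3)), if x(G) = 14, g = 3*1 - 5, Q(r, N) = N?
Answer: 343/8 ≈ 42.875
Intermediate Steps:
g = -2 (g = 3 - 5 = -2)
a = 49/16 (a = (-2 - 1/(-4))**2 = (-2 - 1*(-1/4))**2 = (-2 + 1/4)**2 = (-7/4)**2 = 49/16 ≈ 3.0625)
a*x(Q(1, 3)) = (49/16)*14 = 343/8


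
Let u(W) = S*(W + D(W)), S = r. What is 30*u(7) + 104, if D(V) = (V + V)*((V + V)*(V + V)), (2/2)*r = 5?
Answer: 412754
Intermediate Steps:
r = 5
D(V) = 8*V³ (D(V) = (2*V)*((2*V)*(2*V)) = (2*V)*(4*V²) = 8*V³)
S = 5
u(W) = 5*W + 40*W³ (u(W) = 5*(W + 8*W³) = 5*W + 40*W³)
30*u(7) + 104 = 30*(5*7 + 40*7³) + 104 = 30*(35 + 40*343) + 104 = 30*(35 + 13720) + 104 = 30*13755 + 104 = 412650 + 104 = 412754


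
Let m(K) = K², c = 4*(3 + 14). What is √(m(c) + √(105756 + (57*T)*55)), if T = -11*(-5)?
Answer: √(4624 + 3*√30909) ≈ 71.773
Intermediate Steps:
T = 55
c = 68 (c = 4*17 = 68)
√(m(c) + √(105756 + (57*T)*55)) = √(68² + √(105756 + (57*55)*55)) = √(4624 + √(105756 + 3135*55)) = √(4624 + √(105756 + 172425)) = √(4624 + √278181) = √(4624 + 3*√30909)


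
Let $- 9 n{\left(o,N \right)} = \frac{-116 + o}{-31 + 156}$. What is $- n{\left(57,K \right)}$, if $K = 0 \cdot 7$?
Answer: $- \frac{59}{1125} \approx -0.052444$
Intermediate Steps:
$K = 0$
$n{\left(o,N \right)} = \frac{116}{1125} - \frac{o}{1125}$ ($n{\left(o,N \right)} = - \frac{\left(-116 + o\right) \frac{1}{-31 + 156}}{9} = - \frac{\left(-116 + o\right) \frac{1}{125}}{9} = - \frac{- \frac{116}{125} + \frac{o}{125}}{9} = \frac{116}{1125} - \frac{o}{1125}$)
$- n{\left(57,K \right)} = - (\frac{116}{1125} - \frac{19}{375}) = \left(-1\right) \frac{59}{1125} = - \frac{59}{1125}$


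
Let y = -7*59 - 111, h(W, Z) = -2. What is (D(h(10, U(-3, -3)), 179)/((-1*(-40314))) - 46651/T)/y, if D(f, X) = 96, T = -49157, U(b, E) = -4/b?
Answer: -314234581/173069802692 ≈ -0.0018157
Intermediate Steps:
y = -524 (y = -413 - 111 = -524)
(D(h(10, U(-3, -3)), 179)/((-1*(-40314))) - 46651/T)/y = (96/((-1*(-40314))) - 46651/(-49157))/(-524) = (96/40314 - 46651*(-1/49157))*(-1/524) = (96*(1/40314) + 46651/49157)*(-1/524) = (16/6719 + 46651/49157)*(-1/524) = (314234581/330285883)*(-1/524) = -314234581/173069802692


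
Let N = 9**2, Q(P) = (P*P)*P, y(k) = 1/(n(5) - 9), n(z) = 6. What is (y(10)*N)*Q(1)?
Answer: -27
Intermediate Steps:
y(k) = -1/3 (y(k) = 1/(6 - 9) = 1/(-3) = -1/3)
Q(P) = P**3 (Q(P) = P**2*P = P**3)
N = 81
(y(10)*N)*Q(1) = -1/3*81*1**3 = -27*1 = -27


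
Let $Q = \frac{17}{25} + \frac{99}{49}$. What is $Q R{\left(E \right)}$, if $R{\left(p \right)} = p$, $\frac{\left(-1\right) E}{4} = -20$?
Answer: $\frac{52928}{245} \approx 216.03$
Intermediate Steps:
$E = 80$ ($E = \left(-4\right) \left(-20\right) = 80$)
$Q = \frac{3308}{1225}$ ($Q = 17 \cdot \frac{1}{25} + 99 \cdot \frac{1}{49} = \frac{17}{25} + \frac{99}{49} = \frac{3308}{1225} \approx 2.7004$)
$Q R{\left(E \right)} = \frac{3308}{1225} \cdot 80 = \frac{52928}{245}$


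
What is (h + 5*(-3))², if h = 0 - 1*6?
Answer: 441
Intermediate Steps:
h = -6 (h = 0 - 6 = -6)
(h + 5*(-3))² = (-6 + 5*(-3))² = (-6 - 15)² = (-21)² = 441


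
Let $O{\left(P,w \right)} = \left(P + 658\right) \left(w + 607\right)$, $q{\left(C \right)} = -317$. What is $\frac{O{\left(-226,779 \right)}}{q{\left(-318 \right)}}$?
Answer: $- \frac{598752}{317} \approx -1888.8$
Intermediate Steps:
$O{\left(P,w \right)} = \left(607 + w\right) \left(658 + P\right)$ ($O{\left(P,w \right)} = \left(658 + P\right) \left(607 + w\right) = \left(607 + w\right) \left(658 + P\right)$)
$\frac{O{\left(-226,779 \right)}}{q{\left(-318 \right)}} = \frac{399406 + 607 \left(-226\right) + 658 \cdot 779 - 176054}{-317} = \left(399406 - 137182 + 512582 - 176054\right) \left(- \frac{1}{317}\right) = 598752 \left(- \frac{1}{317}\right) = - \frac{598752}{317}$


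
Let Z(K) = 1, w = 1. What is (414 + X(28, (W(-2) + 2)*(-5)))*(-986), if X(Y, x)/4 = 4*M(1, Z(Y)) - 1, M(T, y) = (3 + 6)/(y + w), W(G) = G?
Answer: -475252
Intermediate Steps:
M(T, y) = 9/(1 + y) (M(T, y) = (3 + 6)/(y + 1) = 9/(1 + y))
X(Y, x) = 68 (X(Y, x) = 4*(4*(9/(1 + 1)) - 1) = 4*(4*(9/2) - 1) = 4*(18 - 1) = 4*17 = 68)
(414 + X(28, (W(-2) + 2)*(-5)))*(-986) = (414 + 68)*(-986) = 482*(-986) = -475252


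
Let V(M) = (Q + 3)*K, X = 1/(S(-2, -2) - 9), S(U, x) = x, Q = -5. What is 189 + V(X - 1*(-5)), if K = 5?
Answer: 179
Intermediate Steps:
X = -1/11 (X = 1/(-2 - 9) = 1/(-11) = -1/11 ≈ -0.090909)
V(M) = -10 (V(M) = (-5 + 3)*5 = -2*5 = -10)
189 + V(X - 1*(-5)) = 189 - 10 = 179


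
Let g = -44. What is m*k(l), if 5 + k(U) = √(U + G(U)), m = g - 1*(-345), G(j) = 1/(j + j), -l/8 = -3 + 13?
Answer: -1505 + 301*I*√128010/40 ≈ -1505.0 + 2692.3*I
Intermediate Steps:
l = -80 (l = -8*(-3 + 13) = -8*10 = -80)
G(j) = 1/(2*j)
m = 301 (m = -44 - 1*(-345) = -44 + 345 = 301)
k(U) = -5 + √(U + 1/(2*U))
m*k(l) = 301*(-5 + √(2/(-80) + 4*(-80))/2) = 301*(-5 + √(2*(-1/80) - 320)/2) = 301*(-5 + √(-1/40 - 320)/2) = 301*(-5 + √(-12801/40)/2) = 301*(-5 + (I*√128010/20)/2) = 301*(-5 + I*√128010/40) = -1505 + 301*I*√128010/40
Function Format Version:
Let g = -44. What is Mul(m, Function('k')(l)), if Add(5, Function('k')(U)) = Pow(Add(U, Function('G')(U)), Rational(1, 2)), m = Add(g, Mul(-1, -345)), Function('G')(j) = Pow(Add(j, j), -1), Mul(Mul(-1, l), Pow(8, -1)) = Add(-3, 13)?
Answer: Add(-1505, Mul(Rational(301, 40), I, Pow(128010, Rational(1, 2)))) ≈ Add(-1505.0, Mul(2692.3, I))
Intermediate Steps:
l = -80 (l = Mul(-8, Add(-3, 13)) = Mul(-8, 10) = -80)
Function('G')(j) = Mul(Rational(1, 2), Pow(j, -1)) (Function('G')(j) = Pow(Mul(2, j), -1) = Mul(Rational(1, 2), Pow(j, -1)))
m = 301 (m = Add(-44, Mul(-1, -345)) = Add(-44, 345) = 301)
Function('k')(U) = Add(-5, Pow(Add(U, Mul(Rational(1, 2), Pow(U, -1))), Rational(1, 2)))
Mul(m, Function('k')(l)) = Mul(301, Add(-5, Mul(Rational(1, 2), Pow(Add(Mul(2, Pow(-80, -1)), Mul(4, -80)), Rational(1, 2))))) = Mul(301, Add(-5, Mul(Rational(1, 2), Pow(Add(Mul(2, Rational(-1, 80)), -320), Rational(1, 2))))) = Mul(301, Add(-5, Mul(Rational(1, 2), Pow(Add(Rational(-1, 40), -320), Rational(1, 2))))) = Mul(301, Add(-5, Mul(Rational(1, 2), Pow(Rational(-12801, 40), Rational(1, 2))))) = Mul(301, Add(-5, Mul(Rational(1, 2), Mul(Rational(1, 20), I, Pow(128010, Rational(1, 2)))))) = Mul(301, Add(-5, Mul(Rational(1, 40), I, Pow(128010, Rational(1, 2))))) = Add(-1505, Mul(Rational(301, 40), I, Pow(128010, Rational(1, 2))))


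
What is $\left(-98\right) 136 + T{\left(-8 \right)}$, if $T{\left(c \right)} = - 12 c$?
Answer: $-13232$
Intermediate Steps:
$\left(-98\right) 136 + T{\left(-8 \right)} = \left(-98\right) 136 - -96 = -13328 + 96 = -13232$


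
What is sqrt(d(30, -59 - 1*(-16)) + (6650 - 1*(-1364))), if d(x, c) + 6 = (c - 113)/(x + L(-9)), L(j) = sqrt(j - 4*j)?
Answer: 2*sqrt(20007 + 2002*sqrt(3))/sqrt(10 + sqrt(3)) ≈ 89.463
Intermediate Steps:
L(j) = sqrt(3)*sqrt(-j) (L(j) = sqrt(-3*j) = sqrt(3)*sqrt(-j))
d(x, c) = -6 + (-113 + c)/(x + 3*sqrt(3)) (d(x, c) = -6 + (c - 113)/(x + sqrt(3)*sqrt(-1*(-9))) = -6 + (-113 + c)/(x + sqrt(3)*sqrt(9)) = -6 + (-113 + c)/(x + sqrt(3)*3) = -6 + (-113 + c)/(x + 3*sqrt(3)))
sqrt(d(30, -59 - 1*(-16)) + (6650 - 1*(-1364))) = sqrt((-113 + (-59 - 1*(-16)) - 18*sqrt(3) - 6*30)/(30 + 3*sqrt(3)) + (6650 - 1*(-1364))) = sqrt((-113 + (-59 + 16) - 18*sqrt(3) - 180)/(30 + 3*sqrt(3)) + (6650 + 1364)) = sqrt((-113 - 43 - 18*sqrt(3) - 180)/(30 + 3*sqrt(3)) + 8014) = sqrt((-336 - 18*sqrt(3))/(30 + 3*sqrt(3)) + 8014) = sqrt(8014 + (-336 - 18*sqrt(3))/(30 + 3*sqrt(3)))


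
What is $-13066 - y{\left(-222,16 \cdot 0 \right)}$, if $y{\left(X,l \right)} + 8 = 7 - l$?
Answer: $-13065$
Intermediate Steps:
$y{\left(X,l \right)} = -1 - l$ ($y{\left(X,l \right)} = -8 - \left(-7 + l\right) = -1 - l$)
$-13066 - y{\left(-222,16 \cdot 0 \right)} = -13066 - \left(-1 - 16 \cdot 0\right) = -13066 - \left(-1 - 0\right) = -13066 - \left(-1 + 0\right) = -13066 - -1 = -13066 + 1 = -13065$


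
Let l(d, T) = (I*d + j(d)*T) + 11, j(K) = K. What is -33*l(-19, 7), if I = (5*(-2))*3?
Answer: -14784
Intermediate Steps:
I = -30 (I = -10*3 = -30)
l(d, T) = 11 - 30*d + T*d (l(d, T) = (-30*d + d*T) + 11 = (-30*d + T*d) + 11 = 11 - 30*d + T*d)
-33*l(-19, 7) = -33*(11 - 30*(-19) + 7*(-19)) = -33*(11 + 570 - 133) = -33*448 = -14784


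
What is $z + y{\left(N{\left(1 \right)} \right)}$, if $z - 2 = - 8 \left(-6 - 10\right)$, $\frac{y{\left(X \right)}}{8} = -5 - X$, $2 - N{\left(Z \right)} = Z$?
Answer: $82$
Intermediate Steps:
$N{\left(Z \right)} = 2 - Z$
$y{\left(X \right)} = -40 - 8 X$ ($y{\left(X \right)} = 8 \left(-5 - X\right) = -40 - 8 X$)
$z = 130$ ($z = 2 - 8 \left(-6 - 10\right) = 2 - -128 = 2 + 128 = 130$)
$z + y{\left(N{\left(1 \right)} \right)} = 130 - \left(40 + 8 \left(2 - 1\right)\right) = 130 - 48 = 82$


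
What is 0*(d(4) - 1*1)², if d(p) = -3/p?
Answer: 0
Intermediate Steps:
0*(d(4) - 1*1)² = 0*(-3/4 - 1*1)² = 0*(-3*¼ - 1)² = 0*(-¾ - 1)² = 0*(-7/4)² = 0*(49/16) = 0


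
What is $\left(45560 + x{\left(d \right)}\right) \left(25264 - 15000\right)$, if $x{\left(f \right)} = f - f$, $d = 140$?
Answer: $467627840$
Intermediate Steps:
$x{\left(f \right)} = 0$
$\left(45560 + x{\left(d \right)}\right) \left(25264 - 15000\right) = \left(45560 + 0\right) \left(25264 - 15000\right) = 45560 \cdot 10264 = 467627840$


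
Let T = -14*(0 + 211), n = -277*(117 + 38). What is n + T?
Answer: -45889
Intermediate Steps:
n = -42935 (n = -277*155 = -42935)
T = -2954 (T = -14*211 = -2954)
n + T = -42935 - 2954 = -45889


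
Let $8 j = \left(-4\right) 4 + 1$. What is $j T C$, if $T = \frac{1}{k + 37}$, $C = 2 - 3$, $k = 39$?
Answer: $\frac{15}{608} \approx 0.024671$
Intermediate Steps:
$C = -1$
$j = - \frac{15}{8}$ ($j = \frac{\left(-4\right) 4 + 1}{8} = \frac{-16 + 1}{8} = \frac{1}{8} \left(-15\right) = - \frac{15}{8} \approx -1.875$)
$T = \frac{1}{76}$ ($T = \frac{1}{39 + 37} = \frac{1}{76} \approx 0.013158$)
$j T C = \left(- \frac{15}{8}\right) \frac{1}{76} \left(-1\right) = \left(- \frac{15}{608}\right) \left(-1\right) = \frac{15}{608}$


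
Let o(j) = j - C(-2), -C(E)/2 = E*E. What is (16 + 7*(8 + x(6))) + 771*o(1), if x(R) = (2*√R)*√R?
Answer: 7095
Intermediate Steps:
C(E) = -2*E² (C(E) = -2*E*E = -2*E²)
x(R) = 2*R
o(j) = 8 + j (o(j) = j - (-2)*(-2)² = j - (-2)*4 = j - 1*(-8) = j + 8 = 8 + j)
(16 + 7*(8 + x(6))) + 771*o(1) = (16 + 7*(8 + 2*6)) + 771*(8 + 1) = (16 + 7*(8 + 12)) + 771*9 = (16 + 7*20) + 6939 = (16 + 140) + 6939 = 156 + 6939 = 7095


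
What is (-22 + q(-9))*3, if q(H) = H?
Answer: -93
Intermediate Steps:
(-22 + q(-9))*3 = (-22 - 9)*3 = -31*3 = -93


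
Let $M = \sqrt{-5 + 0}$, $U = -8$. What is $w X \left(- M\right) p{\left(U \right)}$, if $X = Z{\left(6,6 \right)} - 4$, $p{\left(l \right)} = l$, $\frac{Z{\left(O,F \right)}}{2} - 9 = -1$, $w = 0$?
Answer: $0$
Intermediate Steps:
$M = i \sqrt{5}$ ($M = \sqrt{-5} = i \sqrt{5} \approx 2.2361 i$)
$Z{\left(O,F \right)} = 16$ ($Z{\left(O,F \right)} = 18 + 2 \left(-1\right) = 18 - 2 = 16$)
$X = 12$ ($X = 16 - 4 = 12$)
$w X \left(- M\right) p{\left(U \right)} = 0 \cdot 12 \left(- i \sqrt{5}\right) \left(-8\right) = 0 \left(- i \sqrt{5}\right) \left(-8\right) = 0 \left(-8\right) = 0$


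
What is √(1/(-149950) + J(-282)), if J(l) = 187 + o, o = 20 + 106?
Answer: √281512225302/29990 ≈ 17.692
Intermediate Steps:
o = 126
J(l) = 313 (J(l) = 187 + 126 = 313)
√(1/(-149950) + J(-282)) = √(1/(-149950) + 313) = √(-1/149950 + 313) = √(46934349/149950) = √281512225302/29990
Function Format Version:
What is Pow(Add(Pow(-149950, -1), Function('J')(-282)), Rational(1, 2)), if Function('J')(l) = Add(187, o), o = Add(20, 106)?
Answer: Mul(Rational(1, 29990), Pow(281512225302, Rational(1, 2))) ≈ 17.692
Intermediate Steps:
o = 126
Function('J')(l) = 313 (Function('J')(l) = Add(187, 126) = 313)
Pow(Add(Pow(-149950, -1), Function('J')(-282)), Rational(1, 2)) = Pow(Add(Pow(-149950, -1), 313), Rational(1, 2)) = Pow(Add(Rational(-1, 149950), 313), Rational(1, 2)) = Pow(Rational(46934349, 149950), Rational(1, 2)) = Mul(Rational(1, 29990), Pow(281512225302, Rational(1, 2)))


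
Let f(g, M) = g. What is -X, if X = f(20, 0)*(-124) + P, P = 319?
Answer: 2161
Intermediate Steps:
X = -2161 (X = 20*(-124) + 319 = -2480 + 319 = -2161)
-X = -1*(-2161) = 2161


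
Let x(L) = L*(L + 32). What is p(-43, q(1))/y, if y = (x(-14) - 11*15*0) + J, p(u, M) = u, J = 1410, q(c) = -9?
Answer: -43/1158 ≈ -0.037133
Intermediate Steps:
x(L) = L*(32 + L)
y = 1158 (y = (-14*(32 - 14) - 11*15*0) + 1410 = (-14*18 - 165*0) + 1410 = (-252 + 0) + 1410 = -252 + 1410 = 1158)
p(-43, q(1))/y = -43/1158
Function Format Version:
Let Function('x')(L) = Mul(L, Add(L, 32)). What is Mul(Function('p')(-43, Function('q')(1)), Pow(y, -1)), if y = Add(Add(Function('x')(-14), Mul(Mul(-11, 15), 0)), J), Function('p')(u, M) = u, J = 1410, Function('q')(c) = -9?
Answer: Rational(-43, 1158) ≈ -0.037133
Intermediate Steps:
Function('x')(L) = Mul(L, Add(32, L))
y = 1158 (y = Add(Add(Mul(-14, Add(32, -14)), Mul(Mul(-11, 15), 0)), 1410) = Add(Add(Mul(-14, 18), Mul(-165, 0)), 1410) = Add(Add(-252, 0), 1410) = Add(-252, 1410) = 1158)
Mul(Function('p')(-43, Function('q')(1)), Pow(y, -1)) = Mul(-43, Pow(1158, -1)) = Mul(-43, Rational(1, 1158)) = Rational(-43, 1158)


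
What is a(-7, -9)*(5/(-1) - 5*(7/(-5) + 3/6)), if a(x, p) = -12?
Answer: 6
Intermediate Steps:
a(-7, -9)*(5/(-1) - 5*(7/(-5) + 3/6)) = -12*(5/(-1) - 5*(7/(-5) + 3/6)) = -12*(5*(-1) - 5*(7*(-⅕) + 3*(⅙))) = -12*(-5 - 5*(-7/5 + ½)) = -12*(-5 - 5*(-9/10)) = -12*(-5 + 9/2) = -12*(-½) = 6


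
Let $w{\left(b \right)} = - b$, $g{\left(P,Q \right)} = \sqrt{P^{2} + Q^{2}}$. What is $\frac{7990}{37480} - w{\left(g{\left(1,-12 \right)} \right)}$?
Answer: $\frac{799}{3748} + \sqrt{145} \approx 12.255$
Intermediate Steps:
$\frac{7990}{37480} - w{\left(g{\left(1,-12 \right)} \right)} = \frac{7990}{37480} - - \sqrt{1^{2} + \left(-12\right)^{2}} = 7990 \cdot \frac{1}{37480} - - \sqrt{1 + 144} = \frac{799}{3748} - - \sqrt{145} = \frac{799}{3748} + \sqrt{145}$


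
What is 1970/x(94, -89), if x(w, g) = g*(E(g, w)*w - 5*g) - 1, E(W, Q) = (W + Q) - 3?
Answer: -985/28169 ≈ -0.034968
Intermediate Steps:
E(W, Q) = -3 + Q + W (E(W, Q) = (Q + W) - 3 = -3 + Q + W)
x(w, g) = -1 + g*(-5*g + w*(-3 + g + w)) (x(w, g) = g*((-3 + w + g)*w - 5*g) - 1 = g*((-3 + g + w)*w - 5*g) - 1 = g*(w*(-3 + g + w) - 5*g) - 1 = g*(-5*g + w*(-3 + g + w)) - 1 = -1 + g*(-5*g + w*(-3 + g + w)))
1970/x(94, -89) = 1970/(-1 - 5*(-89)**2 - 89*94*(-3 - 89 + 94)) = 1970/(-1 - 5*7921 - 89*94*2) = 1970/(-1 - 39605 - 16732) = 1970/(-56338) = 1970*(-1/56338) = -985/28169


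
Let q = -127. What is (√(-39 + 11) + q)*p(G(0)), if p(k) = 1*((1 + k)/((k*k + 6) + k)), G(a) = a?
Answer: -127/6 + I*√7/3 ≈ -21.167 + 0.88192*I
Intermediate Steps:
p(k) = (1 + k)/(6 + k + k²) (p(k) = 1*((1 + k)/((k² + 6) + k)) = 1*((1 + k)/((6 + k²) + k)) = 1*((1 + k)/(6 + k + k²)) = (1 + k)/(6 + k + k²))
(√(-39 + 11) + q)*p(G(0)) = (√(-39 + 11) - 127)*((1 + 0)/(6 + 0 + 0²)) = (√(-28) - 127)*(1/(6 + 0 + 0)) = (2*I*√7 - 127)*(1/6) = (-127 + 2*I*√7)*((⅙)*1) = (-127 + 2*I*√7)*(⅙) = -127/6 + I*√7/3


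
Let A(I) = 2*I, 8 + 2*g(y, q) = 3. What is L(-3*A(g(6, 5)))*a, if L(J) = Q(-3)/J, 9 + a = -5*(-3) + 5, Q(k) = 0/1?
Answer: 0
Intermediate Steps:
Q(k) = 0 (Q(k) = 0*1 = 0)
g(y, q) = -5/2 (g(y, q) = -4 + (1/2)*3 = -4 + 3/2 = -5/2)
a = 11 (a = -9 + (-5*(-3) + 5) = -9 + (15 + 5) = -9 + 20 = 11)
L(J) = 0 (L(J) = 0/J = 0)
L(-3*A(g(6, 5)))*a = 0*11 = 0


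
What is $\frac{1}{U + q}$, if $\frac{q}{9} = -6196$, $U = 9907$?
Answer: $- \frac{1}{45857} \approx -2.1807 \cdot 10^{-5}$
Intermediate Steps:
$q = -55764$ ($q = 9 \left(-6196\right) = -55764$)
$\frac{1}{U + q} = \frac{1}{9907 - 55764} = \frac{1}{-45857} = - \frac{1}{45857}$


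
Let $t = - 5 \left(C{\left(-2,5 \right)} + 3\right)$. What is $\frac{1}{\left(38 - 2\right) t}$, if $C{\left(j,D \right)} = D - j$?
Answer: $- \frac{1}{1800} \approx -0.00055556$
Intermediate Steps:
$t = -50$ ($t = - 5 \left(\left(5 - -2\right) + 3\right) = - 5 \left(\left(5 + 2\right) + 3\right) = - 5 \left(7 + 3\right) = \left(-5\right) 10 = -50$)
$\frac{1}{\left(38 - 2\right) t} = \frac{1}{\left(38 - 2\right) \left(-50\right)} = \frac{1}{36 \left(-50\right)} = \frac{1}{-1800} = - \frac{1}{1800}$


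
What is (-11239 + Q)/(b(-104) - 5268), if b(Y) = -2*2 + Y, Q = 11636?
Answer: -397/5376 ≈ -0.073847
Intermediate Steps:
b(Y) = -4 + Y
(-11239 + Q)/(b(-104) - 5268) = (-11239 + 11636)/((-4 - 104) - 5268) = 397/(-108 - 5268) = 397/(-5376) = 397*(-1/5376) = -397/5376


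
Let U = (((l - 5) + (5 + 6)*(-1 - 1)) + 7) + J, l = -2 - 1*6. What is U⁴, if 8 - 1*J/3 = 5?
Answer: 130321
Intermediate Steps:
J = 9 (J = 24 - 3*5 = 24 - 15 = 9)
l = -8 (l = -2 - 6 = -8)
U = -19 (U = (((-8 - 5) + (5 + 6)*(-1 - 1)) + 7) + 9 = ((-13 + 11*(-2)) + 7) + 9 = ((-13 - 22) + 7) + 9 = (-35 + 7) + 9 = -28 + 9 = -19)
U⁴ = (-19)⁴ = 130321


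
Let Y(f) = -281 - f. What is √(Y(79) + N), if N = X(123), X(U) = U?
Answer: I*√237 ≈ 15.395*I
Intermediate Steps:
N = 123
√(Y(79) + N) = √((-281 - 1*79) + 123) = √((-281 - 79) + 123) = √(-360 + 123) = √(-237) = I*√237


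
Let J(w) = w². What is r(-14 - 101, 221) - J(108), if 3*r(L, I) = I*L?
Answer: -60407/3 ≈ -20136.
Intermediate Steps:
r(L, I) = I*L/3 (r(L, I) = (I*L)/3 = I*L/3)
r(-14 - 101, 221) - J(108) = (⅓)*221*(-14 - 101) - 1*108² = (⅓)*221*(-115) - 1*11664 = -25415/3 - 11664 = -60407/3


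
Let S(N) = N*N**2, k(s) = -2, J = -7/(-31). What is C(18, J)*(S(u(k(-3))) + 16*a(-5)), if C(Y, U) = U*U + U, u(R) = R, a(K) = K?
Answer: -23408/961 ≈ -24.358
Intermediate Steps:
J = 7/31 (J = -7*(-1/31) = 7/31 ≈ 0.22581)
C(Y, U) = U + U**2 (C(Y, U) = U**2 + U = U + U**2)
S(N) = N**3
C(18, J)*(S(u(k(-3))) + 16*a(-5)) = (7*(1 + 7/31)/31)*((-2)**3 + 16*(-5)) = ((7/31)*(38/31))*(-8 - 80) = (266/961)*(-88) = -23408/961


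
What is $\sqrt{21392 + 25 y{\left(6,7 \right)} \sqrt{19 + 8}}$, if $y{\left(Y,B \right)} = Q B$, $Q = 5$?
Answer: $\sqrt{21392 + 2625 \sqrt{3}} \approx 161.05$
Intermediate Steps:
$y{\left(Y,B \right)} = 5 B$
$\sqrt{21392 + 25 y{\left(6,7 \right)} \sqrt{19 + 8}} = \sqrt{21392 + 25 \cdot 5 \cdot 7 \sqrt{19 + 8}} = \sqrt{21392 + 25 \cdot 35 \sqrt{27}} = \sqrt{21392 + 875 \cdot 3 \sqrt{3}} = \sqrt{21392 + 2625 \sqrt{3}}$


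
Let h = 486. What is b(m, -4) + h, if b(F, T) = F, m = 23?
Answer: 509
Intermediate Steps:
b(m, -4) + h = 23 + 486 = 509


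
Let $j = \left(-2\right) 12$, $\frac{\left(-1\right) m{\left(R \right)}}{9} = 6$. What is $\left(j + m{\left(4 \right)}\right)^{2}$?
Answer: $6084$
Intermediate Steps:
$m{\left(R \right)} = -54$ ($m{\left(R \right)} = \left(-9\right) 6 = -54$)
$j = -24$
$\left(j + m{\left(4 \right)}\right)^{2} = \left(-24 - 54\right)^{2} = \left(-78\right)^{2} = 6084$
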